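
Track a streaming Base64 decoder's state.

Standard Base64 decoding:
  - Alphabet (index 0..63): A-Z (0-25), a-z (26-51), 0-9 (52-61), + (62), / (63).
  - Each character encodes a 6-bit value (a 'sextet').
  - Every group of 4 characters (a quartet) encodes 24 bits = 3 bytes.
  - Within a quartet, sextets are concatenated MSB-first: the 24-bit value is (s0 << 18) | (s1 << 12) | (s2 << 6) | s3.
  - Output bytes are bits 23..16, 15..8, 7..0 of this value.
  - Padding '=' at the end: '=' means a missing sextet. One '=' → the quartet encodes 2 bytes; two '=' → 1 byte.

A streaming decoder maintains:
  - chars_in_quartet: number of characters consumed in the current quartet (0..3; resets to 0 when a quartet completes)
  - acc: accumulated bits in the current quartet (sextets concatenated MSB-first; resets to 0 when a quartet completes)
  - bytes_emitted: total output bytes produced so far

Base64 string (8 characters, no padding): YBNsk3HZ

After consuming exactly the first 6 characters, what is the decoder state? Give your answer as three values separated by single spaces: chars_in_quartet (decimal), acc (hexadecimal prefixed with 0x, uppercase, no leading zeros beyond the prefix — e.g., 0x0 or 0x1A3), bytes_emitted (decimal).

After char 0 ('Y'=24): chars_in_quartet=1 acc=0x18 bytes_emitted=0
After char 1 ('B'=1): chars_in_quartet=2 acc=0x601 bytes_emitted=0
After char 2 ('N'=13): chars_in_quartet=3 acc=0x1804D bytes_emitted=0
After char 3 ('s'=44): chars_in_quartet=4 acc=0x60136C -> emit 60 13 6C, reset; bytes_emitted=3
After char 4 ('k'=36): chars_in_quartet=1 acc=0x24 bytes_emitted=3
After char 5 ('3'=55): chars_in_quartet=2 acc=0x937 bytes_emitted=3

Answer: 2 0x937 3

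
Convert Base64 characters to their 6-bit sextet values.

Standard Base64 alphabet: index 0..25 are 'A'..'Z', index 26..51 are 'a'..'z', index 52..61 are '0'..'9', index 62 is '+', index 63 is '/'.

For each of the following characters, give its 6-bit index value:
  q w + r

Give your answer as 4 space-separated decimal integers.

Answer: 42 48 62 43

Derivation:
'q': a..z range, 26 + ord('q') − ord('a') = 42
'w': a..z range, 26 + ord('w') − ord('a') = 48
'+': index 62
'r': a..z range, 26 + ord('r') − ord('a') = 43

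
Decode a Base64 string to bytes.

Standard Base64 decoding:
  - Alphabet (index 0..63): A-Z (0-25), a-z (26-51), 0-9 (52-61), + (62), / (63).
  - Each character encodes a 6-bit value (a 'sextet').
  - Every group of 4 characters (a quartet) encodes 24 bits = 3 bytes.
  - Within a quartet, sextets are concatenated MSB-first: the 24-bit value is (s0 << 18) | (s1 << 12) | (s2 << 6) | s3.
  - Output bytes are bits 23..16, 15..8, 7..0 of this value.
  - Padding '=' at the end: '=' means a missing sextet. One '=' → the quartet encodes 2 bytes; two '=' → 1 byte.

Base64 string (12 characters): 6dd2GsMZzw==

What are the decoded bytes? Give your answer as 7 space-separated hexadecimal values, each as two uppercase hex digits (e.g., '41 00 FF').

Answer: E9 D7 76 1A C3 19 CF

Derivation:
After char 0 ('6'=58): chars_in_quartet=1 acc=0x3A bytes_emitted=0
After char 1 ('d'=29): chars_in_quartet=2 acc=0xE9D bytes_emitted=0
After char 2 ('d'=29): chars_in_quartet=3 acc=0x3A75D bytes_emitted=0
After char 3 ('2'=54): chars_in_quartet=4 acc=0xE9D776 -> emit E9 D7 76, reset; bytes_emitted=3
After char 4 ('G'=6): chars_in_quartet=1 acc=0x6 bytes_emitted=3
After char 5 ('s'=44): chars_in_quartet=2 acc=0x1AC bytes_emitted=3
After char 6 ('M'=12): chars_in_quartet=3 acc=0x6B0C bytes_emitted=3
After char 7 ('Z'=25): chars_in_quartet=4 acc=0x1AC319 -> emit 1A C3 19, reset; bytes_emitted=6
After char 8 ('z'=51): chars_in_quartet=1 acc=0x33 bytes_emitted=6
After char 9 ('w'=48): chars_in_quartet=2 acc=0xCF0 bytes_emitted=6
Padding '==': partial quartet acc=0xCF0 -> emit CF; bytes_emitted=7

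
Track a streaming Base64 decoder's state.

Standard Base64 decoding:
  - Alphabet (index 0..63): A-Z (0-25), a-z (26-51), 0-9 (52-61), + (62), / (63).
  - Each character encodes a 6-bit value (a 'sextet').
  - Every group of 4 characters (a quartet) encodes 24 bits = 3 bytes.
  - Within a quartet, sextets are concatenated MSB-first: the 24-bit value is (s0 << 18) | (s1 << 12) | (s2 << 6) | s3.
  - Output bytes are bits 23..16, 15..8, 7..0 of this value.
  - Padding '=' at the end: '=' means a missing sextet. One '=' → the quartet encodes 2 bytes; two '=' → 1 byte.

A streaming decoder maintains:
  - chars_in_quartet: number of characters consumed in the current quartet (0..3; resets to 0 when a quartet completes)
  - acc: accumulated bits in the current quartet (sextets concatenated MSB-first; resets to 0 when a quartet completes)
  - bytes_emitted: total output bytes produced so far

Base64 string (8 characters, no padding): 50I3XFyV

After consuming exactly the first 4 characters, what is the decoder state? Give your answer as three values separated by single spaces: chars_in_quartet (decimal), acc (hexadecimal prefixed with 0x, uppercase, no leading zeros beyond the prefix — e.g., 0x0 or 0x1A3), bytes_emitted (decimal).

After char 0 ('5'=57): chars_in_quartet=1 acc=0x39 bytes_emitted=0
After char 1 ('0'=52): chars_in_quartet=2 acc=0xE74 bytes_emitted=0
After char 2 ('I'=8): chars_in_quartet=3 acc=0x39D08 bytes_emitted=0
After char 3 ('3'=55): chars_in_quartet=4 acc=0xE74237 -> emit E7 42 37, reset; bytes_emitted=3

Answer: 0 0x0 3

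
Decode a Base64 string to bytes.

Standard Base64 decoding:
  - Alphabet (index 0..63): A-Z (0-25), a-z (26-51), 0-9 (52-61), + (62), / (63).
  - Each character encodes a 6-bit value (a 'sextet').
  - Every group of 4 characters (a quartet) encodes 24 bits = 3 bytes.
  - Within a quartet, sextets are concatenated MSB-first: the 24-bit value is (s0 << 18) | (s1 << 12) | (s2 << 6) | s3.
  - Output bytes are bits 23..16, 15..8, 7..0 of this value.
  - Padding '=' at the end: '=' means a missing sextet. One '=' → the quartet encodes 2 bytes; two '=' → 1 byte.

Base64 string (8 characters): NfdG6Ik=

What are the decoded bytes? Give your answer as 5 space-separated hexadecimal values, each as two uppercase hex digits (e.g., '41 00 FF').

After char 0 ('N'=13): chars_in_quartet=1 acc=0xD bytes_emitted=0
After char 1 ('f'=31): chars_in_quartet=2 acc=0x35F bytes_emitted=0
After char 2 ('d'=29): chars_in_quartet=3 acc=0xD7DD bytes_emitted=0
After char 3 ('G'=6): chars_in_quartet=4 acc=0x35F746 -> emit 35 F7 46, reset; bytes_emitted=3
After char 4 ('6'=58): chars_in_quartet=1 acc=0x3A bytes_emitted=3
After char 5 ('I'=8): chars_in_quartet=2 acc=0xE88 bytes_emitted=3
After char 6 ('k'=36): chars_in_quartet=3 acc=0x3A224 bytes_emitted=3
Padding '=': partial quartet acc=0x3A224 -> emit E8 89; bytes_emitted=5

Answer: 35 F7 46 E8 89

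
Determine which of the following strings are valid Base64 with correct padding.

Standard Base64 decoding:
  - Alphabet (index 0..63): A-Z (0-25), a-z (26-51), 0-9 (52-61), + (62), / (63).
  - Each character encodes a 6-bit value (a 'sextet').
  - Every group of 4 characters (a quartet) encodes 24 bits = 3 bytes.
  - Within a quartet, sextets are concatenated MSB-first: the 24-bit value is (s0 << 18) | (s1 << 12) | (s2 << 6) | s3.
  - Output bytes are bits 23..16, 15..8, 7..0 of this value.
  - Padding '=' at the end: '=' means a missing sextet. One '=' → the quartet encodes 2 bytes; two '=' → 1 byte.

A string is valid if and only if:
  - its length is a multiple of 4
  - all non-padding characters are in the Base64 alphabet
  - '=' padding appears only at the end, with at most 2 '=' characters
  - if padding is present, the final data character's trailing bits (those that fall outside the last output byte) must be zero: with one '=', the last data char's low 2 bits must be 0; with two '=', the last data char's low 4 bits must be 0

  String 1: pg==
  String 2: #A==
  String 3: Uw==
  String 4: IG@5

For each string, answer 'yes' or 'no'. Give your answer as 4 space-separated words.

Answer: yes no yes no

Derivation:
String 1: 'pg==' → valid
String 2: '#A==' → invalid (bad char(s): ['#'])
String 3: 'Uw==' → valid
String 4: 'IG@5' → invalid (bad char(s): ['@'])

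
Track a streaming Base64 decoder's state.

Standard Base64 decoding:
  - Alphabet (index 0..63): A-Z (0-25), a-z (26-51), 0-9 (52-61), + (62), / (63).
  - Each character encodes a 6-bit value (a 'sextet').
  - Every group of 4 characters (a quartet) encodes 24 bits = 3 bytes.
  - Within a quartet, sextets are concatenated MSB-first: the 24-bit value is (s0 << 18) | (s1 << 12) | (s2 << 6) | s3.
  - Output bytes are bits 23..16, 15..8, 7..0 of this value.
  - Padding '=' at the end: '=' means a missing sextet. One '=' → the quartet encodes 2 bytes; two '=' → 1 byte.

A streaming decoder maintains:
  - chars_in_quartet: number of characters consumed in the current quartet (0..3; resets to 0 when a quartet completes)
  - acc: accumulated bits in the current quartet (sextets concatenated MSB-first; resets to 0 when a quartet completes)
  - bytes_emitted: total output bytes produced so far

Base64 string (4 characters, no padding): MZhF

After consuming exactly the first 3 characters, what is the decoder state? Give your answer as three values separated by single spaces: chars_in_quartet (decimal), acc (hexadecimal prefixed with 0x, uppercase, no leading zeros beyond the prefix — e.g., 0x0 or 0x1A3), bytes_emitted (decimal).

After char 0 ('M'=12): chars_in_quartet=1 acc=0xC bytes_emitted=0
After char 1 ('Z'=25): chars_in_quartet=2 acc=0x319 bytes_emitted=0
After char 2 ('h'=33): chars_in_quartet=3 acc=0xC661 bytes_emitted=0

Answer: 3 0xC661 0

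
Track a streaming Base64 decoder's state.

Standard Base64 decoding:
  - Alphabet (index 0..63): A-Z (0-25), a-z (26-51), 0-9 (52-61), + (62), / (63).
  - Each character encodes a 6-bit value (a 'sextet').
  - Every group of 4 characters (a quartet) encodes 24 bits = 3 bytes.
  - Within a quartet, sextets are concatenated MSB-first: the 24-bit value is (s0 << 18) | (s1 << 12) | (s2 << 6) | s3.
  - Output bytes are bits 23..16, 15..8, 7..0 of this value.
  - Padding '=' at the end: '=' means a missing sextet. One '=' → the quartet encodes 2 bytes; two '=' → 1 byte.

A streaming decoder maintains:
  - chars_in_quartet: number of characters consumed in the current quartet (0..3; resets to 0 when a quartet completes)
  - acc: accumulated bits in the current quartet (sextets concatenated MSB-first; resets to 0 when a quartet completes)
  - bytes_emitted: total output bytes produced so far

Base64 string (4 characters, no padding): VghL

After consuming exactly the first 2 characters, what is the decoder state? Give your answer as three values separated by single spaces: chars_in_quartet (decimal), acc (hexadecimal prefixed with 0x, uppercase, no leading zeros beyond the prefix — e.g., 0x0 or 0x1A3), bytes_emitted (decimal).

Answer: 2 0x560 0

Derivation:
After char 0 ('V'=21): chars_in_quartet=1 acc=0x15 bytes_emitted=0
After char 1 ('g'=32): chars_in_quartet=2 acc=0x560 bytes_emitted=0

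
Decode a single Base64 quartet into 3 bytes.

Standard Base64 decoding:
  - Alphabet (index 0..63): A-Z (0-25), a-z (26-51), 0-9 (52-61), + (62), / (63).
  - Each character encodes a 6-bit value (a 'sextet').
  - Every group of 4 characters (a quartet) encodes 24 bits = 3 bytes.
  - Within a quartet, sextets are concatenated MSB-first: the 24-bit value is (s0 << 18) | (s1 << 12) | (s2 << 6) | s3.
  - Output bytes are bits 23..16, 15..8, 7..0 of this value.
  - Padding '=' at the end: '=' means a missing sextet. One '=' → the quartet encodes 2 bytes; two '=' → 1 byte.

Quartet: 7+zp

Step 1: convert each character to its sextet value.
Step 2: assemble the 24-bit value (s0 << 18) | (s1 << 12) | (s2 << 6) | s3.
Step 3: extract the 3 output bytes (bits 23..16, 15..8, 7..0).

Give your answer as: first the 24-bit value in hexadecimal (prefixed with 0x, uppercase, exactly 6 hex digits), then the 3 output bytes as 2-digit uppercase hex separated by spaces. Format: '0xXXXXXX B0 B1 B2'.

Sextets: 7=59, +=62, z=51, p=41
24-bit: (59<<18) | (62<<12) | (51<<6) | 41
      = 0xEC0000 | 0x03E000 | 0x000CC0 | 0x000029
      = 0xEFECE9
Bytes: (v>>16)&0xFF=EF, (v>>8)&0xFF=EC, v&0xFF=E9

Answer: 0xEFECE9 EF EC E9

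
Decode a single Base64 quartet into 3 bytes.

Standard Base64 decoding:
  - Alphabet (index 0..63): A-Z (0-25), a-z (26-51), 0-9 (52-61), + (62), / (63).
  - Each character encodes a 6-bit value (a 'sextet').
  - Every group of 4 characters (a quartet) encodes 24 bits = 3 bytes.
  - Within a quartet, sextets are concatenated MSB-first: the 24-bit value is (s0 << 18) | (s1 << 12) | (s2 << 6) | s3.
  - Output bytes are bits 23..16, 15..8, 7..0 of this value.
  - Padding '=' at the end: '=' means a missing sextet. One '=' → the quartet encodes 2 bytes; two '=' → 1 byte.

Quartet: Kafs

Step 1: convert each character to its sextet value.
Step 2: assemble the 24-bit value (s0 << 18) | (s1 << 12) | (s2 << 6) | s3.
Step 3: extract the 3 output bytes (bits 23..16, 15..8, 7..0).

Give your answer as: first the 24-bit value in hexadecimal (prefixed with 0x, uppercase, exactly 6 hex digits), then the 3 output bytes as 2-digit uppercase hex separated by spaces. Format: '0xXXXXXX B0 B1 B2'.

Answer: 0x29A7EC 29 A7 EC

Derivation:
Sextets: K=10, a=26, f=31, s=44
24-bit: (10<<18) | (26<<12) | (31<<6) | 44
      = 0x280000 | 0x01A000 | 0x0007C0 | 0x00002C
      = 0x29A7EC
Bytes: (v>>16)&0xFF=29, (v>>8)&0xFF=A7, v&0xFF=EC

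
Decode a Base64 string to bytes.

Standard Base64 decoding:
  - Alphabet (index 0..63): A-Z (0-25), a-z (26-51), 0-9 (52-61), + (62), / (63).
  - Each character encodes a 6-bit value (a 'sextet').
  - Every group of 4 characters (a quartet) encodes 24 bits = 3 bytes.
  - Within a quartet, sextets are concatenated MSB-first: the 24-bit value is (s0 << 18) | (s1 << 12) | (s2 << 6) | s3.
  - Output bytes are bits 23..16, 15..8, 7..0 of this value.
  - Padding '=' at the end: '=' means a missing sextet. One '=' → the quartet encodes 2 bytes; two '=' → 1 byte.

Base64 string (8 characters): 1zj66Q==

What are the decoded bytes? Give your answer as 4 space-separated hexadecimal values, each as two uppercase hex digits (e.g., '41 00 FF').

After char 0 ('1'=53): chars_in_quartet=1 acc=0x35 bytes_emitted=0
After char 1 ('z'=51): chars_in_quartet=2 acc=0xD73 bytes_emitted=0
After char 2 ('j'=35): chars_in_quartet=3 acc=0x35CE3 bytes_emitted=0
After char 3 ('6'=58): chars_in_quartet=4 acc=0xD738FA -> emit D7 38 FA, reset; bytes_emitted=3
After char 4 ('6'=58): chars_in_quartet=1 acc=0x3A bytes_emitted=3
After char 5 ('Q'=16): chars_in_quartet=2 acc=0xE90 bytes_emitted=3
Padding '==': partial quartet acc=0xE90 -> emit E9; bytes_emitted=4

Answer: D7 38 FA E9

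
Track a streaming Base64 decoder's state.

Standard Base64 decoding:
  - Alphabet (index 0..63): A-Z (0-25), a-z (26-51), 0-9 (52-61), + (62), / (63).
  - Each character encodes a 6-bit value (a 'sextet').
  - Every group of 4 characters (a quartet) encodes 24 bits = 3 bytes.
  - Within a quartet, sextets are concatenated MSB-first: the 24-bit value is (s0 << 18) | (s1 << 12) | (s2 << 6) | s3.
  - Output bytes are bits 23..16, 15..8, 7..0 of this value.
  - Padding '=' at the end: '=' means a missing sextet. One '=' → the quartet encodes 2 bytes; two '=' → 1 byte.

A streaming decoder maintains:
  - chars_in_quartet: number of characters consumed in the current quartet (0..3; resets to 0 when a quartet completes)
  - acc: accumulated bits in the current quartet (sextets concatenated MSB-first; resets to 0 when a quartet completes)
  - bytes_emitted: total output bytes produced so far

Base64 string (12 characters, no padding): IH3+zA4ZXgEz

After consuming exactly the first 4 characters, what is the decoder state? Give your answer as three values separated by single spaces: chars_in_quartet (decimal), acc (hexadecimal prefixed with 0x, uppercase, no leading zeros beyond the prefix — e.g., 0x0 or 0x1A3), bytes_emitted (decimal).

Answer: 0 0x0 3

Derivation:
After char 0 ('I'=8): chars_in_quartet=1 acc=0x8 bytes_emitted=0
After char 1 ('H'=7): chars_in_quartet=2 acc=0x207 bytes_emitted=0
After char 2 ('3'=55): chars_in_quartet=3 acc=0x81F7 bytes_emitted=0
After char 3 ('+'=62): chars_in_quartet=4 acc=0x207DFE -> emit 20 7D FE, reset; bytes_emitted=3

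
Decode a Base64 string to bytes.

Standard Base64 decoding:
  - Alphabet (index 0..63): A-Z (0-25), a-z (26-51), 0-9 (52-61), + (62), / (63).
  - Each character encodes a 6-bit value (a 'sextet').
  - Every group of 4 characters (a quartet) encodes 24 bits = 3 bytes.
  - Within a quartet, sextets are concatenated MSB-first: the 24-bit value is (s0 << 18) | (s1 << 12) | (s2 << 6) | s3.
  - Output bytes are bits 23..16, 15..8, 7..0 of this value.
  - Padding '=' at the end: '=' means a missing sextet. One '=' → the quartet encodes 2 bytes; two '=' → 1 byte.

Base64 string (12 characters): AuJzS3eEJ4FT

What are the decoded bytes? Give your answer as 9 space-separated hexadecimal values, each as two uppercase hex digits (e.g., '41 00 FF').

After char 0 ('A'=0): chars_in_quartet=1 acc=0x0 bytes_emitted=0
After char 1 ('u'=46): chars_in_quartet=2 acc=0x2E bytes_emitted=0
After char 2 ('J'=9): chars_in_quartet=3 acc=0xB89 bytes_emitted=0
After char 3 ('z'=51): chars_in_quartet=4 acc=0x2E273 -> emit 02 E2 73, reset; bytes_emitted=3
After char 4 ('S'=18): chars_in_quartet=1 acc=0x12 bytes_emitted=3
After char 5 ('3'=55): chars_in_quartet=2 acc=0x4B7 bytes_emitted=3
After char 6 ('e'=30): chars_in_quartet=3 acc=0x12DDE bytes_emitted=3
After char 7 ('E'=4): chars_in_quartet=4 acc=0x4B7784 -> emit 4B 77 84, reset; bytes_emitted=6
After char 8 ('J'=9): chars_in_quartet=1 acc=0x9 bytes_emitted=6
After char 9 ('4'=56): chars_in_quartet=2 acc=0x278 bytes_emitted=6
After char 10 ('F'=5): chars_in_quartet=3 acc=0x9E05 bytes_emitted=6
After char 11 ('T'=19): chars_in_quartet=4 acc=0x278153 -> emit 27 81 53, reset; bytes_emitted=9

Answer: 02 E2 73 4B 77 84 27 81 53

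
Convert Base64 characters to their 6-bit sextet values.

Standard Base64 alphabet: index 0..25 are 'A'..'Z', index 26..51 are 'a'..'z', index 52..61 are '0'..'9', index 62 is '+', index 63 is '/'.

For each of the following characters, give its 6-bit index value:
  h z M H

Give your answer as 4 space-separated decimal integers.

Answer: 33 51 12 7

Derivation:
'h': a..z range, 26 + ord('h') − ord('a') = 33
'z': a..z range, 26 + ord('z') − ord('a') = 51
'M': A..Z range, ord('M') − ord('A') = 12
'H': A..Z range, ord('H') − ord('A') = 7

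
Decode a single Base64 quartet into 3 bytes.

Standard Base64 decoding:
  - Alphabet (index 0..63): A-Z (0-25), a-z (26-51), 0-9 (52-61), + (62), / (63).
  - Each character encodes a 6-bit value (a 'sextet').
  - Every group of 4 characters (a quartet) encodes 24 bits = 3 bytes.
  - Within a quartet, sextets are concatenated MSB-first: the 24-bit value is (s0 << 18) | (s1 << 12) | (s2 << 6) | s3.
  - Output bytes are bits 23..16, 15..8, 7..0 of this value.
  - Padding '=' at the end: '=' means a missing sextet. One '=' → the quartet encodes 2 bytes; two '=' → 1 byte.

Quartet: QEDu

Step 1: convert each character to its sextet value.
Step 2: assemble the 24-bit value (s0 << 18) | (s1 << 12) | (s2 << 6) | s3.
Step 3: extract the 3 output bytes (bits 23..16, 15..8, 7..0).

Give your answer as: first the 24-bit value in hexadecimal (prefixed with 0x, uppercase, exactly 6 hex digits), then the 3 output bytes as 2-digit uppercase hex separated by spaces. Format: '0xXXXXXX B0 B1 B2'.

Answer: 0x4040EE 40 40 EE

Derivation:
Sextets: Q=16, E=4, D=3, u=46
24-bit: (16<<18) | (4<<12) | (3<<6) | 46
      = 0x400000 | 0x004000 | 0x0000C0 | 0x00002E
      = 0x4040EE
Bytes: (v>>16)&0xFF=40, (v>>8)&0xFF=40, v&0xFF=EE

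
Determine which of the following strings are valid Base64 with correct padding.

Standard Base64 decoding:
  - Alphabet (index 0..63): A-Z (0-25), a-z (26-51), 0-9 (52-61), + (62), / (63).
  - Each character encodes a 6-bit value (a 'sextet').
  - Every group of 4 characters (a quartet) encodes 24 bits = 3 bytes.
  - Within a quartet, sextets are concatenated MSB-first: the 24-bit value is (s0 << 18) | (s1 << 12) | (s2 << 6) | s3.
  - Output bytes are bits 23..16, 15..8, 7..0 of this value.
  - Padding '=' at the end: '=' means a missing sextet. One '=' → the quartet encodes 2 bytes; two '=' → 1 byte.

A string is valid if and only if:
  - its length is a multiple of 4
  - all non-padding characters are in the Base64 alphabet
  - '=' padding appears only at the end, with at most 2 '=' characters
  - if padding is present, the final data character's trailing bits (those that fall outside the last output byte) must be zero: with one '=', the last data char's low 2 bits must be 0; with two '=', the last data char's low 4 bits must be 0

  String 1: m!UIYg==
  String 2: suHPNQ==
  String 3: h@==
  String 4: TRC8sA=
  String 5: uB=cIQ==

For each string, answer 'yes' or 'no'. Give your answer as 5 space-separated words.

String 1: 'm!UIYg==' → invalid (bad char(s): ['!'])
String 2: 'suHPNQ==' → valid
String 3: 'h@==' → invalid (bad char(s): ['@'])
String 4: 'TRC8sA=' → invalid (len=7 not mult of 4)
String 5: 'uB=cIQ==' → invalid (bad char(s): ['=']; '=' in middle)

Answer: no yes no no no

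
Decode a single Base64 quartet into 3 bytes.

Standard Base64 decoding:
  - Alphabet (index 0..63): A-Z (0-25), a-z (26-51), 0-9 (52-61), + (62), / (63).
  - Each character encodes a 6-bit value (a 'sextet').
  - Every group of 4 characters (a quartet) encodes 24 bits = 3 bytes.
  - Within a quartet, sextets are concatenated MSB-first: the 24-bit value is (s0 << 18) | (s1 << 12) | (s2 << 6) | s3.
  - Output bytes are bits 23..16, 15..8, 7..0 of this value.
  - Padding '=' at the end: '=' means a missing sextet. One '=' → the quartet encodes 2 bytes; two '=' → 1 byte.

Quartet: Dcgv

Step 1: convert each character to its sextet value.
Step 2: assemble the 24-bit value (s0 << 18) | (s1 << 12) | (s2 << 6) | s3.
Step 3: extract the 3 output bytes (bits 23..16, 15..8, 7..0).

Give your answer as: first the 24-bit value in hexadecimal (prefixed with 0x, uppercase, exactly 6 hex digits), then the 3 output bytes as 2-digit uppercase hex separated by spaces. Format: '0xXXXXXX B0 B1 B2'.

Answer: 0x0DC82F 0D C8 2F

Derivation:
Sextets: D=3, c=28, g=32, v=47
24-bit: (3<<18) | (28<<12) | (32<<6) | 47
      = 0x0C0000 | 0x01C000 | 0x000800 | 0x00002F
      = 0x0DC82F
Bytes: (v>>16)&0xFF=0D, (v>>8)&0xFF=C8, v&0xFF=2F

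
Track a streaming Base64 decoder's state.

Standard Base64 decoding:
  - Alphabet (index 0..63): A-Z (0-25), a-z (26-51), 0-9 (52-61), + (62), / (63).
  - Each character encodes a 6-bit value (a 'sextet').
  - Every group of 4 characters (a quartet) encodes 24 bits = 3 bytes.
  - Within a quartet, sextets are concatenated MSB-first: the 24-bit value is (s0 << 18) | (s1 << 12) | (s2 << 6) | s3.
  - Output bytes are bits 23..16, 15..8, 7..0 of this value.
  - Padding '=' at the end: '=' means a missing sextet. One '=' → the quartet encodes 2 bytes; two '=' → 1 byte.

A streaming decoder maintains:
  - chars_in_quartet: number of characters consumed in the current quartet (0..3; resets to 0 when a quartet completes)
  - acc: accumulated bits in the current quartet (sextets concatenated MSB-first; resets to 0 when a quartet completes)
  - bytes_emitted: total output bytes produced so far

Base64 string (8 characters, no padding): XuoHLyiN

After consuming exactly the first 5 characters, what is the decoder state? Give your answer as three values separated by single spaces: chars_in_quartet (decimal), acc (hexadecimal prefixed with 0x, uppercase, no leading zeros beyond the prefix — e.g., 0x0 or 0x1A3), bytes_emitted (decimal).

After char 0 ('X'=23): chars_in_quartet=1 acc=0x17 bytes_emitted=0
After char 1 ('u'=46): chars_in_quartet=2 acc=0x5EE bytes_emitted=0
After char 2 ('o'=40): chars_in_quartet=3 acc=0x17BA8 bytes_emitted=0
After char 3 ('H'=7): chars_in_quartet=4 acc=0x5EEA07 -> emit 5E EA 07, reset; bytes_emitted=3
After char 4 ('L'=11): chars_in_quartet=1 acc=0xB bytes_emitted=3

Answer: 1 0xB 3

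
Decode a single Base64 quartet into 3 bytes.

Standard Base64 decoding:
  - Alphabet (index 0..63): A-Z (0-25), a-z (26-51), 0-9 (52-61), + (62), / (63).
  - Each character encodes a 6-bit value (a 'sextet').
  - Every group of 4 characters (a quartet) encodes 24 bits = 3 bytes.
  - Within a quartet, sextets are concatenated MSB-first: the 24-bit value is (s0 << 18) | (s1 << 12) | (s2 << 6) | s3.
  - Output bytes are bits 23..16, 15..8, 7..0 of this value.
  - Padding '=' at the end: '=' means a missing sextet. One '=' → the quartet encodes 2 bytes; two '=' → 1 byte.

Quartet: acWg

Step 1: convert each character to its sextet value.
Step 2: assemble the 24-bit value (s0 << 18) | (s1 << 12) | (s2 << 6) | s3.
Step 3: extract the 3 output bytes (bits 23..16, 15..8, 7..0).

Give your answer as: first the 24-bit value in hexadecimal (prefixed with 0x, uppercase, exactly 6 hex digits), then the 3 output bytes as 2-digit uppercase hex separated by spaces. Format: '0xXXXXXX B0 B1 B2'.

Sextets: a=26, c=28, W=22, g=32
24-bit: (26<<18) | (28<<12) | (22<<6) | 32
      = 0x680000 | 0x01C000 | 0x000580 | 0x000020
      = 0x69C5A0
Bytes: (v>>16)&0xFF=69, (v>>8)&0xFF=C5, v&0xFF=A0

Answer: 0x69C5A0 69 C5 A0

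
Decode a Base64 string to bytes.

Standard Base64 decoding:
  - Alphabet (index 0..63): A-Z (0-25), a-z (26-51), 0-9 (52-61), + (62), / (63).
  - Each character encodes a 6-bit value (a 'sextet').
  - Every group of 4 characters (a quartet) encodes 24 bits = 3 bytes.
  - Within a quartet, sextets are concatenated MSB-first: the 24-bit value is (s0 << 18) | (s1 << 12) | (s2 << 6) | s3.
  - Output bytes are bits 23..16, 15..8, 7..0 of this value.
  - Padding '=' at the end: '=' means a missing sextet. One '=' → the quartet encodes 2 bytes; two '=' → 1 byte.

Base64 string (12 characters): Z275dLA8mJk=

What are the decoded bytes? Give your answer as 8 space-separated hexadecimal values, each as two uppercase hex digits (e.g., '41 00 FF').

Answer: 67 6E F9 74 B0 3C 98 99

Derivation:
After char 0 ('Z'=25): chars_in_quartet=1 acc=0x19 bytes_emitted=0
After char 1 ('2'=54): chars_in_quartet=2 acc=0x676 bytes_emitted=0
After char 2 ('7'=59): chars_in_quartet=3 acc=0x19DBB bytes_emitted=0
After char 3 ('5'=57): chars_in_quartet=4 acc=0x676EF9 -> emit 67 6E F9, reset; bytes_emitted=3
After char 4 ('d'=29): chars_in_quartet=1 acc=0x1D bytes_emitted=3
After char 5 ('L'=11): chars_in_quartet=2 acc=0x74B bytes_emitted=3
After char 6 ('A'=0): chars_in_quartet=3 acc=0x1D2C0 bytes_emitted=3
After char 7 ('8'=60): chars_in_quartet=4 acc=0x74B03C -> emit 74 B0 3C, reset; bytes_emitted=6
After char 8 ('m'=38): chars_in_quartet=1 acc=0x26 bytes_emitted=6
After char 9 ('J'=9): chars_in_quartet=2 acc=0x989 bytes_emitted=6
After char 10 ('k'=36): chars_in_quartet=3 acc=0x26264 bytes_emitted=6
Padding '=': partial quartet acc=0x26264 -> emit 98 99; bytes_emitted=8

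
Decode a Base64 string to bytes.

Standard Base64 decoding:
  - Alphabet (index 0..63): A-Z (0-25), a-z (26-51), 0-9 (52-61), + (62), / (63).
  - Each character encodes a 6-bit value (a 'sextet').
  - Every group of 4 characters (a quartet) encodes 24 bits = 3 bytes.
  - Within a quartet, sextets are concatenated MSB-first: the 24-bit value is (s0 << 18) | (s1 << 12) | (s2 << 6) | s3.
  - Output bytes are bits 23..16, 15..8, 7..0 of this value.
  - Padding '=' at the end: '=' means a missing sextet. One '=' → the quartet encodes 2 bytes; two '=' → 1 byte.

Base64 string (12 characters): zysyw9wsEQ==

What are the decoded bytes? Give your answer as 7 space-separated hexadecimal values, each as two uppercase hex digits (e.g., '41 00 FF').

Answer: CF 2B 32 C3 DC 2C 11

Derivation:
After char 0 ('z'=51): chars_in_quartet=1 acc=0x33 bytes_emitted=0
After char 1 ('y'=50): chars_in_quartet=2 acc=0xCF2 bytes_emitted=0
After char 2 ('s'=44): chars_in_quartet=3 acc=0x33CAC bytes_emitted=0
After char 3 ('y'=50): chars_in_quartet=4 acc=0xCF2B32 -> emit CF 2B 32, reset; bytes_emitted=3
After char 4 ('w'=48): chars_in_quartet=1 acc=0x30 bytes_emitted=3
After char 5 ('9'=61): chars_in_quartet=2 acc=0xC3D bytes_emitted=3
After char 6 ('w'=48): chars_in_quartet=3 acc=0x30F70 bytes_emitted=3
After char 7 ('s'=44): chars_in_quartet=4 acc=0xC3DC2C -> emit C3 DC 2C, reset; bytes_emitted=6
After char 8 ('E'=4): chars_in_quartet=1 acc=0x4 bytes_emitted=6
After char 9 ('Q'=16): chars_in_quartet=2 acc=0x110 bytes_emitted=6
Padding '==': partial quartet acc=0x110 -> emit 11; bytes_emitted=7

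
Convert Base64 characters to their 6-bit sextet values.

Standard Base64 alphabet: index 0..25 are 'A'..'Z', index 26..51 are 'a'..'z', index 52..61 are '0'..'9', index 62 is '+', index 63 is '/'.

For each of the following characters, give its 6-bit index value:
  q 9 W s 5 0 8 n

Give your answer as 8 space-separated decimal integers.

'q': a..z range, 26 + ord('q') − ord('a') = 42
'9': 0..9 range, 52 + ord('9') − ord('0') = 61
'W': A..Z range, ord('W') − ord('A') = 22
's': a..z range, 26 + ord('s') − ord('a') = 44
'5': 0..9 range, 52 + ord('5') − ord('0') = 57
'0': 0..9 range, 52 + ord('0') − ord('0') = 52
'8': 0..9 range, 52 + ord('8') − ord('0') = 60
'n': a..z range, 26 + ord('n') − ord('a') = 39

Answer: 42 61 22 44 57 52 60 39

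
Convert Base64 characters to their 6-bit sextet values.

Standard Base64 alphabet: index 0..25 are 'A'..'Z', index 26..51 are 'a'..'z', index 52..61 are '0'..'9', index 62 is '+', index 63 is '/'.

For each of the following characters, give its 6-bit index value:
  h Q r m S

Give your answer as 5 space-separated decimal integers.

Answer: 33 16 43 38 18

Derivation:
'h': a..z range, 26 + ord('h') − ord('a') = 33
'Q': A..Z range, ord('Q') − ord('A') = 16
'r': a..z range, 26 + ord('r') − ord('a') = 43
'm': a..z range, 26 + ord('m') − ord('a') = 38
'S': A..Z range, ord('S') − ord('A') = 18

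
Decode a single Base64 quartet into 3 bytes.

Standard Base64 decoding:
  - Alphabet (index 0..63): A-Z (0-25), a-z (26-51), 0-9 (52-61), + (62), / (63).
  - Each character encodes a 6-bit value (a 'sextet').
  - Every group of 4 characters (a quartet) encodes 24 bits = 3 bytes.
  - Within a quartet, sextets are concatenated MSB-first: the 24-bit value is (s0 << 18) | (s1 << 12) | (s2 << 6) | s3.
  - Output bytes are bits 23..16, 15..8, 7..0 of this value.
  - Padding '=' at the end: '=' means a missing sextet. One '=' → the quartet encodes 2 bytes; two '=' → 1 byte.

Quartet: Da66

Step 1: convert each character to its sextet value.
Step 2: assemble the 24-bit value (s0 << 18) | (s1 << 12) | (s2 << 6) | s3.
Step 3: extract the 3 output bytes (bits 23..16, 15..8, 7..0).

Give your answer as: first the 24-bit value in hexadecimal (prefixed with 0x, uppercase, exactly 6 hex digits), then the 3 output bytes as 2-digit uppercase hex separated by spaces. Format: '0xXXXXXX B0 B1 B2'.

Sextets: D=3, a=26, 6=58, 6=58
24-bit: (3<<18) | (26<<12) | (58<<6) | 58
      = 0x0C0000 | 0x01A000 | 0x000E80 | 0x00003A
      = 0x0DAEBA
Bytes: (v>>16)&0xFF=0D, (v>>8)&0xFF=AE, v&0xFF=BA

Answer: 0x0DAEBA 0D AE BA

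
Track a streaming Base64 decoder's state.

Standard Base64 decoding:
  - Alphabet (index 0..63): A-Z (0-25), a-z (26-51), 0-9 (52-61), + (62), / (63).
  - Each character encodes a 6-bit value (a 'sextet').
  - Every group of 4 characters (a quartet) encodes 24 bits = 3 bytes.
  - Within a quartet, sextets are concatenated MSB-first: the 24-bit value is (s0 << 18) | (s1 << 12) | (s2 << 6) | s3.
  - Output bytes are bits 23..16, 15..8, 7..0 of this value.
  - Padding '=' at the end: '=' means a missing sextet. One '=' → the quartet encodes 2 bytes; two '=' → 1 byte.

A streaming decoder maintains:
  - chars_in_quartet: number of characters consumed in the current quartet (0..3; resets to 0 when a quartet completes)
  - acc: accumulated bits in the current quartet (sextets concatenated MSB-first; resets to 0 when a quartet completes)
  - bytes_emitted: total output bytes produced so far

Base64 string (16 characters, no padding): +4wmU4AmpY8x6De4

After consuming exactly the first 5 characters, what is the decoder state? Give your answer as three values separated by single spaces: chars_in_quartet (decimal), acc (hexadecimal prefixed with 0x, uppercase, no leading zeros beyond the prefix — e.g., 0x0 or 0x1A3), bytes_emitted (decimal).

Answer: 1 0x14 3

Derivation:
After char 0 ('+'=62): chars_in_quartet=1 acc=0x3E bytes_emitted=0
After char 1 ('4'=56): chars_in_quartet=2 acc=0xFB8 bytes_emitted=0
After char 2 ('w'=48): chars_in_quartet=3 acc=0x3EE30 bytes_emitted=0
After char 3 ('m'=38): chars_in_quartet=4 acc=0xFB8C26 -> emit FB 8C 26, reset; bytes_emitted=3
After char 4 ('U'=20): chars_in_quartet=1 acc=0x14 bytes_emitted=3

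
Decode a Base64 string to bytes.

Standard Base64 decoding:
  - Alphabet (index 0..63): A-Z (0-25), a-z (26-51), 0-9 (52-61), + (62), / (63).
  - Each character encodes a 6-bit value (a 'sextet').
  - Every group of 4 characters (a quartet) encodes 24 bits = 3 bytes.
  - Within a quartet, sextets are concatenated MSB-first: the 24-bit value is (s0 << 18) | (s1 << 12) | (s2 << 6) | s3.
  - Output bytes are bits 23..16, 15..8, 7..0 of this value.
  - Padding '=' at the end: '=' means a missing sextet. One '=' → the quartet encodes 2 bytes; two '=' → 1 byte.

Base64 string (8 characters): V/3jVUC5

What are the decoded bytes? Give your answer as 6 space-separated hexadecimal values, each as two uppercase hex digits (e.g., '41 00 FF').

Answer: 57 FD E3 55 40 B9

Derivation:
After char 0 ('V'=21): chars_in_quartet=1 acc=0x15 bytes_emitted=0
After char 1 ('/'=63): chars_in_quartet=2 acc=0x57F bytes_emitted=0
After char 2 ('3'=55): chars_in_quartet=3 acc=0x15FF7 bytes_emitted=0
After char 3 ('j'=35): chars_in_quartet=4 acc=0x57FDE3 -> emit 57 FD E3, reset; bytes_emitted=3
After char 4 ('V'=21): chars_in_quartet=1 acc=0x15 bytes_emitted=3
After char 5 ('U'=20): chars_in_quartet=2 acc=0x554 bytes_emitted=3
After char 6 ('C'=2): chars_in_quartet=3 acc=0x15502 bytes_emitted=3
After char 7 ('5'=57): chars_in_quartet=4 acc=0x5540B9 -> emit 55 40 B9, reset; bytes_emitted=6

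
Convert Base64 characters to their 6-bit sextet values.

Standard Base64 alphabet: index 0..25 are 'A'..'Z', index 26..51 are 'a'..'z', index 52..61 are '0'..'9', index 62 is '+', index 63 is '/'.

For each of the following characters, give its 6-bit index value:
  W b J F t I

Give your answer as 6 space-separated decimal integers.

Answer: 22 27 9 5 45 8

Derivation:
'W': A..Z range, ord('W') − ord('A') = 22
'b': a..z range, 26 + ord('b') − ord('a') = 27
'J': A..Z range, ord('J') − ord('A') = 9
'F': A..Z range, ord('F') − ord('A') = 5
't': a..z range, 26 + ord('t') − ord('a') = 45
'I': A..Z range, ord('I') − ord('A') = 8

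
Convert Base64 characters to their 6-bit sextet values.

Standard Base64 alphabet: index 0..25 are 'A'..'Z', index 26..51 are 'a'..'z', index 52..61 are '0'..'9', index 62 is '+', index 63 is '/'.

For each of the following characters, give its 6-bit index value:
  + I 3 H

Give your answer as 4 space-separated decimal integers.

'+': index 62
'I': A..Z range, ord('I') − ord('A') = 8
'3': 0..9 range, 52 + ord('3') − ord('0') = 55
'H': A..Z range, ord('H') − ord('A') = 7

Answer: 62 8 55 7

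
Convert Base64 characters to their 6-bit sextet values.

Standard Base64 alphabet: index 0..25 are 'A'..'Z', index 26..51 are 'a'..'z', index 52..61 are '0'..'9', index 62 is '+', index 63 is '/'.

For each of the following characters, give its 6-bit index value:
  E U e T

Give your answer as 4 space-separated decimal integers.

Answer: 4 20 30 19

Derivation:
'E': A..Z range, ord('E') − ord('A') = 4
'U': A..Z range, ord('U') − ord('A') = 20
'e': a..z range, 26 + ord('e') − ord('a') = 30
'T': A..Z range, ord('T') − ord('A') = 19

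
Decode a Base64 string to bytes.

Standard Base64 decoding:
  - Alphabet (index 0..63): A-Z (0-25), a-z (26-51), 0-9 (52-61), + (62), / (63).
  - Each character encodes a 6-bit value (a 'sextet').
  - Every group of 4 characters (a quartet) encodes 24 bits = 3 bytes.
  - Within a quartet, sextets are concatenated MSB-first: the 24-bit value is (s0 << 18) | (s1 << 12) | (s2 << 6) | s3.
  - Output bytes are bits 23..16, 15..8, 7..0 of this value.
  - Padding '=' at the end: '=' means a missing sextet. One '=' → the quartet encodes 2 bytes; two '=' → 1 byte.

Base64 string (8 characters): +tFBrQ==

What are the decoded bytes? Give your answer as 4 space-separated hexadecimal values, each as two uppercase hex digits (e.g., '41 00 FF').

After char 0 ('+'=62): chars_in_quartet=1 acc=0x3E bytes_emitted=0
After char 1 ('t'=45): chars_in_quartet=2 acc=0xFAD bytes_emitted=0
After char 2 ('F'=5): chars_in_quartet=3 acc=0x3EB45 bytes_emitted=0
After char 3 ('B'=1): chars_in_quartet=4 acc=0xFAD141 -> emit FA D1 41, reset; bytes_emitted=3
After char 4 ('r'=43): chars_in_quartet=1 acc=0x2B bytes_emitted=3
After char 5 ('Q'=16): chars_in_quartet=2 acc=0xAD0 bytes_emitted=3
Padding '==': partial quartet acc=0xAD0 -> emit AD; bytes_emitted=4

Answer: FA D1 41 AD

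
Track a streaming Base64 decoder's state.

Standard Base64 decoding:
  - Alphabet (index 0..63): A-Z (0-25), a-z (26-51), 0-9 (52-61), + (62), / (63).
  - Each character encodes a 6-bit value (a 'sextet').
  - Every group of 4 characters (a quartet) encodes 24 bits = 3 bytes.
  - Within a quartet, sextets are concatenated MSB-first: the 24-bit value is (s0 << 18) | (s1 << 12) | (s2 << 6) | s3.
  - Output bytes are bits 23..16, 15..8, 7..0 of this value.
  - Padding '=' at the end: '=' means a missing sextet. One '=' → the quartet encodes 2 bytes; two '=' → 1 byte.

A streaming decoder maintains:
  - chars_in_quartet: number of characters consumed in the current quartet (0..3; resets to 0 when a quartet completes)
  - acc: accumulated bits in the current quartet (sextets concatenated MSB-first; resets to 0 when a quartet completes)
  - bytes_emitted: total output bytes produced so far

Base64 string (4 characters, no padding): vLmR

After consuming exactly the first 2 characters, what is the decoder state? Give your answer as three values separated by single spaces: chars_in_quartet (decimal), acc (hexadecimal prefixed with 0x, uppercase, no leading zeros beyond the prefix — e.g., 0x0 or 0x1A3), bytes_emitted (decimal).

After char 0 ('v'=47): chars_in_quartet=1 acc=0x2F bytes_emitted=0
After char 1 ('L'=11): chars_in_quartet=2 acc=0xBCB bytes_emitted=0

Answer: 2 0xBCB 0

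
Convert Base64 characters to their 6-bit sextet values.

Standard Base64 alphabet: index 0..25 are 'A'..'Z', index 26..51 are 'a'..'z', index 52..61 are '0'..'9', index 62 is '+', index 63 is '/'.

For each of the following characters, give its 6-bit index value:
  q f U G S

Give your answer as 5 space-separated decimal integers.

Answer: 42 31 20 6 18

Derivation:
'q': a..z range, 26 + ord('q') − ord('a') = 42
'f': a..z range, 26 + ord('f') − ord('a') = 31
'U': A..Z range, ord('U') − ord('A') = 20
'G': A..Z range, ord('G') − ord('A') = 6
'S': A..Z range, ord('S') − ord('A') = 18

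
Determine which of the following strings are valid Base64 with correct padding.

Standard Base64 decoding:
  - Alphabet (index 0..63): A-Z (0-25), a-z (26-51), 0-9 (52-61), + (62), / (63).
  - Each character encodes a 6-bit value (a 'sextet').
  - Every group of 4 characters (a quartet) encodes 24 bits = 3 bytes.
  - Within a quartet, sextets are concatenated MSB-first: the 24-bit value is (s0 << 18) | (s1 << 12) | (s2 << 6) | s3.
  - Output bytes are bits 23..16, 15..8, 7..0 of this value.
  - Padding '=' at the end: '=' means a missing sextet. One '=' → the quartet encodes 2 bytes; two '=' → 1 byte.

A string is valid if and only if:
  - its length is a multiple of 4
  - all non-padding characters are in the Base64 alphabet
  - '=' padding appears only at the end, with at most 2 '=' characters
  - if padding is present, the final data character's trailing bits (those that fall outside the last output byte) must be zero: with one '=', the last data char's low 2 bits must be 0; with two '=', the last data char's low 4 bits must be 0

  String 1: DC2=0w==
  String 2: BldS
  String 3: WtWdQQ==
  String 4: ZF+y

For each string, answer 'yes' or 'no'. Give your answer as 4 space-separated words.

Answer: no yes yes yes

Derivation:
String 1: 'DC2=0w==' → invalid (bad char(s): ['=']; '=' in middle)
String 2: 'BldS' → valid
String 3: 'WtWdQQ==' → valid
String 4: 'ZF+y' → valid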